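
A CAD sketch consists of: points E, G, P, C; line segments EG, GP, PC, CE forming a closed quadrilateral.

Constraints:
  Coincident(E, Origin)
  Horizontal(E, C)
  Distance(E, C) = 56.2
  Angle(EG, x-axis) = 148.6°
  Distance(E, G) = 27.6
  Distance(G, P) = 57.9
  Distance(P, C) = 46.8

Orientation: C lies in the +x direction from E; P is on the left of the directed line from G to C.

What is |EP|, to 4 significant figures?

48.11

E is at the origin; E and C share the same y with |EC| = 56.2 and C in +x, so C = (56.2, 0). EG runs at 148.6° with |EG| = 27.6, so G = (-23.56, 14.38). P is determined by |GP| = 57.9 and |PC| = 46.8 together: it lies at the intersection of circle(G, 57.9) and circle(C, 46.8). With |GC| = 81.04, the foot of the radical line on GC is 47.69 from G and the perpendicular offset is √(57.9² − 47.69²) = 32.83. Taking the left-of-GC solution: P = (29.20, 38.23).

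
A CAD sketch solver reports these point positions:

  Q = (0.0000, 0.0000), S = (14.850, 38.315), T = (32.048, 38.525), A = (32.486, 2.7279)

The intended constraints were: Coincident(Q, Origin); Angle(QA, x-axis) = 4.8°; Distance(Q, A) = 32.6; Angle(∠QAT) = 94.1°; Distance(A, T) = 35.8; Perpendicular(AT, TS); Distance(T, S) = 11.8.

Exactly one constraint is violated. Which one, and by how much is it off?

Distance(T, S) = 11.8 — off by 5.40.

Q = (0.00, 0.00) ✓; QA at 4.800° ✓; |QA| = 32.60 ✓; ∠QAT = 94.10° ✓; |AT| = 35.80 ✓; ∠(AT, TS) = 90.00° ✓; |TS| = 17.20 ✗.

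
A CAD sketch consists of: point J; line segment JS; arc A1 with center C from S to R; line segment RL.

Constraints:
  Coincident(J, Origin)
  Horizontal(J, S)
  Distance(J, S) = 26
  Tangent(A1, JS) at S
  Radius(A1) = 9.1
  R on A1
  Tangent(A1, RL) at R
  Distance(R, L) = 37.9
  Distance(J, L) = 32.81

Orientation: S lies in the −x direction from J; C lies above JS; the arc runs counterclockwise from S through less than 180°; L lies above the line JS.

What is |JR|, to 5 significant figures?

19.290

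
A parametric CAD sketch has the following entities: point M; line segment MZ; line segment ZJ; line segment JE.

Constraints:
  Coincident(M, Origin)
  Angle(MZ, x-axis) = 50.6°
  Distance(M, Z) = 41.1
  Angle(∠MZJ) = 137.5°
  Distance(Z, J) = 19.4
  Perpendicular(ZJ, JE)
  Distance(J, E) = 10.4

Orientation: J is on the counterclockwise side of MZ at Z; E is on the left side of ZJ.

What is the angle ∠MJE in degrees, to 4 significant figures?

60.81°

M is at the origin; MZ runs at 50.6° with length 41.1, so Z = 41.1·(cos 50.6°, sin 50.6°) = (26.09, 31.76). ∠MZJ = 137.5°, so ZJ runs at 50.6° + (180° − 137.5°) = 93.10° from the x-axis; with |ZJ| = 19.4, J = Z + 19.4·(cos 93.10°, sin 93.10°) = (25.04, 51.13). ZJ is perpendicular to JE; with |JE| = 10.4 on the left of ZJ, E = J + 10.4·(-0.9985, -0.05408) = (14.65, 50.57). Then cos ∠MJE = JM·JE / (|JM||JE|), giving 60.81°.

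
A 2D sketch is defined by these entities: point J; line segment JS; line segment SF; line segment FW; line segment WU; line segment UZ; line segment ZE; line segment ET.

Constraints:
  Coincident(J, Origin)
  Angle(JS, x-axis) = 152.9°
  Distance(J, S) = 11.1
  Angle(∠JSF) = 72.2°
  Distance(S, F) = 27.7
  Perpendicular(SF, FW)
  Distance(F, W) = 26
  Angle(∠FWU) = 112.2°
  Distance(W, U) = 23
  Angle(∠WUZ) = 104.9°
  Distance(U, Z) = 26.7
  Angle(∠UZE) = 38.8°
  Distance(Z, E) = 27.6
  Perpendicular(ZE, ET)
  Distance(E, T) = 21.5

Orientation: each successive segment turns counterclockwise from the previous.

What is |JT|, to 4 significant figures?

31.55

J is at the origin; JS runs at 152.9° with length 11.1, so S = (-9.881, 5.057). ∠JSF = 72.2° gives SF at -99.30° from the x-axis; with |SF| = 27.7, F = (-14.36, -22.28). SF ⟂ FW, so FW runs at -9.300°; with |FW| = 26.0, W = (11.30, -26.48). ∠FWU = 112.2° gives WU at 58.50° from the x-axis; with |WU| = 23.0, U = (23.32, -6.870). ∠WUZ = 104.9° gives UZ at 133.6° from the x-axis; with |UZ| = 26.7, Z = (4.905, 12.47). ∠UZE = 38.8° gives ZE at -85.20° from the x-axis; with |ZE| = 27.6, E = (7.215, -15.04). ZE is perpendicular to ET, so ET runs at 4.800°; with |ET| = 21.5, T = (28.64, -13.24). Then |JT| = |T − J| = 31.55.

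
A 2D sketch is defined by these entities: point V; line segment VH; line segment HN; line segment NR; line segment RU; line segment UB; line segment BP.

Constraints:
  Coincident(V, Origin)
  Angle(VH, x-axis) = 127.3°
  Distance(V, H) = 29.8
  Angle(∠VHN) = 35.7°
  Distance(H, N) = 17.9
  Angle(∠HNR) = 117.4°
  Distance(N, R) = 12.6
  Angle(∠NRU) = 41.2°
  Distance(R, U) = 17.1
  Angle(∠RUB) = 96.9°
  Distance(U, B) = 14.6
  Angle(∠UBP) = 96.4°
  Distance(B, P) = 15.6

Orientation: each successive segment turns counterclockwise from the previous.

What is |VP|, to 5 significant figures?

24.526

V is at the origin; VH runs at 127.3° with length 29.8, so H = (-18.058, 23.705). ∠VHN = 35.7° gives HN at -88.400° from the x-axis; with |HN| = 17.9, N = (-17.559, 5.8121). ∠HNR = 117.4° gives NR at -25.800° from the x-axis; with |NR| = 12.6, R = (-6.2146, 0.32818). ∠NRU = 41.2° gives RU at 113.00° from the x-axis; with |RU| = 17.1, U = (-12.896, 16.069). ∠RUB = 96.9° gives UB at -163.90° from the x-axis; with |UB| = 14.6, B = (-26.924, 12.020). ∠UBP = 96.4° gives BP at -80.300° from the x-axis; with |BP| = 15.6, P = (-24.295, -3.3570). Then |VP| = |P − V| = 24.526.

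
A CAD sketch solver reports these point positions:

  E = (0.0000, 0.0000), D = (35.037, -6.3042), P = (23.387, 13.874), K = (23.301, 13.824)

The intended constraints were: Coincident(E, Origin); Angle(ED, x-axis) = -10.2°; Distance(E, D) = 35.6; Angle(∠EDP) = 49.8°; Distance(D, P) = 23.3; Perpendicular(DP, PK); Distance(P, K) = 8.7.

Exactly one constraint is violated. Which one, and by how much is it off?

Distance(P, K) = 8.7 — off by 8.60.

E = (0.00, 0.00) ✓; ED at -10.20° ✓; |ED| = 35.60 ✓; ∠EDP = 49.80° ✓; |DP| = 23.30 ✓; ∠(DP, PK) = 90.17° ✓; |PK| = 0.09948 ✗.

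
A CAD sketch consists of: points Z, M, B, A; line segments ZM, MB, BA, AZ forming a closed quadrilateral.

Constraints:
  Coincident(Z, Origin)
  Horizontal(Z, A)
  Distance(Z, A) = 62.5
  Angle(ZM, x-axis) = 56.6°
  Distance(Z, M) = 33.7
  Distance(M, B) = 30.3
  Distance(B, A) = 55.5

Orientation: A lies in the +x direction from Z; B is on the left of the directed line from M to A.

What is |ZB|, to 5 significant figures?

63.783

Z is at the origin; ZA is horizontal with |ZA| = 62.5 and A in +x, so A = (62.5, 0). ZM runs at 56.6° with |ZM| = 33.7, so M = (18.551, 28.134). B is determined by |MB| = 30.3 and |BA| = 55.5 together: it lies at the intersection of circle(M, 30.3) and circle(A, 55.5). With |MA| = 52.183, the foot of the radical line on MA is 5.3742 from M and the perpendicular offset is √(30.3² − 5.3742²) = 29.820. Taking the left-of-MA solution: B = (39.155, 50.351).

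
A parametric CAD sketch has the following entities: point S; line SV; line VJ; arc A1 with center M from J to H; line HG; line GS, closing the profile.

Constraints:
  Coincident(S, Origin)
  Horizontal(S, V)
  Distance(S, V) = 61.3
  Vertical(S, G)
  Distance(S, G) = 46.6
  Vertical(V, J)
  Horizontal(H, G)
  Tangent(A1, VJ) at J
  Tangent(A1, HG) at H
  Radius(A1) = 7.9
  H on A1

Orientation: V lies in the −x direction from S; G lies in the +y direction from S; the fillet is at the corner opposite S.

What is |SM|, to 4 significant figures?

65.95

S is at the origin; S and V share the same y with |SV| = 61.3 and V on the −x side, so V = (-61.30, 0.000). SG is vertical with |SG| = 46.6 and G on the +y side, so G = (0.000, 46.60). The virtual corner opposite S is at (-61.30, 46.60). A1 meets VJ tangentially, so MJ is at right angles to VJ and since A1 is tangent to HG there, MH ⟂ HG, with radius 7.9, so the center M sits 7.9 in from both sides at M = (-53.40, 38.70). Then |SM| = |M − S| = 65.95.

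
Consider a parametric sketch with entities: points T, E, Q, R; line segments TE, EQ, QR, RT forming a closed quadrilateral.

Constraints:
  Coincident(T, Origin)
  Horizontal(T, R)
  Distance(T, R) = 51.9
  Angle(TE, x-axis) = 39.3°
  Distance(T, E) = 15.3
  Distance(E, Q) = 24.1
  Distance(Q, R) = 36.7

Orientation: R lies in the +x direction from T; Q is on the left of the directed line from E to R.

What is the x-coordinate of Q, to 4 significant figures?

27.84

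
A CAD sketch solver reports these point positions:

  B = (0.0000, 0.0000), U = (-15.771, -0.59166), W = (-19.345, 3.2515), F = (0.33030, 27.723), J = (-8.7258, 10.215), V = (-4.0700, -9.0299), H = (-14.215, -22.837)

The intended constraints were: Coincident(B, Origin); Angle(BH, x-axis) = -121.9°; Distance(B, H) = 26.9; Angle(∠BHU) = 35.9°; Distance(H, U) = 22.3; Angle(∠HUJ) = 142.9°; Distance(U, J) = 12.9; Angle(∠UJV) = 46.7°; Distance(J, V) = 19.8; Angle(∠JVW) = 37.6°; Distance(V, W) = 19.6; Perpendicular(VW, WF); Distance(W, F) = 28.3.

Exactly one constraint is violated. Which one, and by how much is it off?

Distance(W, F) = 28.3 — off by 3.10.

B = (0.00, 0.00) ✓; BH at -121.9° ✓; |BH| = 26.90 ✓; ∠BHU = 35.90° ✓; |HU| = 22.30 ✓; ∠HUJ = 142.9° ✓; |UJ| = 12.90 ✓; ∠UJV = 46.70° ✓; |JV| = 19.80 ✓; ∠JVW = 37.60° ✓; |VW| = 19.60 ✓; ∠(VW, WF) = 90.00° ✓; |WF| = 31.40 ✗.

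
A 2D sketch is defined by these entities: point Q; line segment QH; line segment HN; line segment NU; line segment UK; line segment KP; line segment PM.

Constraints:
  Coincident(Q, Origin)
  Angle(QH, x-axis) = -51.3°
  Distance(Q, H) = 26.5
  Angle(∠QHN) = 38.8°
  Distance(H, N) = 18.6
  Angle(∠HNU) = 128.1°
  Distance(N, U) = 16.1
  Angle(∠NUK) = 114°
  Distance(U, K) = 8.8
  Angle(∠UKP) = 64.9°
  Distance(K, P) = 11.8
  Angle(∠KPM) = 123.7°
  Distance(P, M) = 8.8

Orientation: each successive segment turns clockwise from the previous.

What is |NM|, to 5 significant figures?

3.1655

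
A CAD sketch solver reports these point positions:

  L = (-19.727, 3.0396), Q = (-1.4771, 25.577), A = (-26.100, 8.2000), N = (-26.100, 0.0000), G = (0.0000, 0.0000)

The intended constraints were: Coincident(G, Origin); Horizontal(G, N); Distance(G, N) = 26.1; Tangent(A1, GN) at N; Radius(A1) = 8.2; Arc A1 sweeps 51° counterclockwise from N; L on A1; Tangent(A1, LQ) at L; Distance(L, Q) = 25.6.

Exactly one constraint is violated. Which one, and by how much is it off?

Distance(L, Q) = 25.6 — off by 3.40.

G = (0.00, 0.00) ✓; G.y = 0.00, N.y = 0.00 ✓; |GN| = 26.10 ✓; ∠(AN, NG) = 90.00° ✓; |AN| = 8.200 ✓; bearing(A→L) − bearing(A→N) = 51.00° ✓; |AL| = 8.200 ✓; ∠(AL, LQ) = 90.00° ✓; |LQ| = 29.00 ✗.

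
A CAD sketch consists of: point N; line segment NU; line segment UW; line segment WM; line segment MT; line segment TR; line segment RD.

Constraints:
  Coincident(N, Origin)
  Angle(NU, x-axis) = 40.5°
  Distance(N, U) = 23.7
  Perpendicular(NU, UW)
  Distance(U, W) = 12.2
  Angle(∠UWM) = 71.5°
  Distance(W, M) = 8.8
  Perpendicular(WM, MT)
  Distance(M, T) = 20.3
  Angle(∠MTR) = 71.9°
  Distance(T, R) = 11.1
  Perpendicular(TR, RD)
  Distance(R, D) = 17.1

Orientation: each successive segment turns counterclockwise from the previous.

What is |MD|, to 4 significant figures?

5.272

N is at the origin; NU runs at 40.5° with length 23.7, so U = (18.02, 15.39). NU is perpendicular to UW, so UW runs at 130.5°; with |UW| = 12.2, W = (10.10, 24.67). ∠UWM = 71.5° gives WM at -121.0° from the x-axis; with |WM| = 8.8, M = (5.566, 17.13). The perpendicularity gives MT at right angles to WM, so MT runs at -31.00°; with |MT| = 20.3, T = (22.97, 6.671). ∠MTR = 71.9° gives TR at 77.10° from the x-axis; with |TR| = 11.1, R = (25.44, 17.49). The perpendicularity gives RD at right angles to TR, so RD runs at 167.1°; with |RD| = 17.1, D = (8.776, 21.31). Then |MD| = |D − M| = 5.272.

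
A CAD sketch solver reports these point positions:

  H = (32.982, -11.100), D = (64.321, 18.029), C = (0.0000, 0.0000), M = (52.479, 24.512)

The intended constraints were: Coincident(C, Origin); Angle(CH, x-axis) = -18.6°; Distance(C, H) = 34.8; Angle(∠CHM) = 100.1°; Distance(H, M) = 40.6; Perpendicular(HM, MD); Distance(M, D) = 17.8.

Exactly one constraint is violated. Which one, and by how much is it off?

Distance(M, D) = 17.8 — off by 4.30.

C = (0.00, 0.00) ✓; CH at -18.60° ✓; |CH| = 34.80 ✓; ∠CHM = 100.1° ✓; |HM| = 40.60 ✓; ∠(HM, MD) = 90.00° ✓; |MD| = 13.50 ✗.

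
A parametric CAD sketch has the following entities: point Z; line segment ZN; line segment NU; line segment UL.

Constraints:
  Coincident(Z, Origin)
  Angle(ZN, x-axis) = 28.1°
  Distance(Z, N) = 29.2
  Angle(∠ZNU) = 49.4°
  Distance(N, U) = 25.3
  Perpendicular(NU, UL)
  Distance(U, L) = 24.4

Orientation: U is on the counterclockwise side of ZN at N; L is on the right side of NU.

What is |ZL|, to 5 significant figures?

46.995

Z is at the origin; ZN runs at 28.1° with length 29.2, so N = 29.2·(cos 28.1°, sin 28.1°) = (25.758, 13.754). ∠ZNU = 49.4°, so NU runs at 28.1° + (180° − 49.4°) = 158.70° from the x-axis; with |NU| = 25.3, U = N + 25.3·(cos 158.70°, sin 158.70°) = (2.1863, 22.944). The perpendicularity gives UL at right angles to NU; with |UL| = 24.4 on the right of NU, L = U + 24.4·(0.36325, 0.93169) = (11.050, 45.677). Then |ZL| = |L − Z| = 46.995.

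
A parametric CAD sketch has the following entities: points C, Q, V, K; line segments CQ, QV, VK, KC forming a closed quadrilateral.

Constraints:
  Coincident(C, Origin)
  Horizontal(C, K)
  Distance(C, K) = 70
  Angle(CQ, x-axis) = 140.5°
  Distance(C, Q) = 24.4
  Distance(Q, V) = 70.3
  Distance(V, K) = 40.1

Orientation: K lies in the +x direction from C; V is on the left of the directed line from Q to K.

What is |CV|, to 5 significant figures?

59.689

C is at the origin; C and K share the same y with |CK| = 70.0 and K in +x, so K = (70.0, 0). CQ runs at 140.5° with |CQ| = 24.4, so Q = (-18.828, 15.520). V is determined by |QV| = 70.3 and |VK| = 40.1 together: it lies at the intersection of circle(Q, 70.3) and circle(K, 40.1). With |QK| = 90.173, the foot of the radical line on QK is 63.574 from Q and the perpendicular offset is √(70.3² − 63.574²) = 30.008. Taking the left-of-QK solution: V = (48.962, 34.138).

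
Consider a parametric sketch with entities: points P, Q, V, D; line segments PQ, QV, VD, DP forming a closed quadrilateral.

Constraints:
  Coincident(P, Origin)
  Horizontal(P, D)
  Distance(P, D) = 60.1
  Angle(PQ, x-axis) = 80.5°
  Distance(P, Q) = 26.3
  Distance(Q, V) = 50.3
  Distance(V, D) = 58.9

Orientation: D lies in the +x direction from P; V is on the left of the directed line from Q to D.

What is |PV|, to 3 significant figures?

71.9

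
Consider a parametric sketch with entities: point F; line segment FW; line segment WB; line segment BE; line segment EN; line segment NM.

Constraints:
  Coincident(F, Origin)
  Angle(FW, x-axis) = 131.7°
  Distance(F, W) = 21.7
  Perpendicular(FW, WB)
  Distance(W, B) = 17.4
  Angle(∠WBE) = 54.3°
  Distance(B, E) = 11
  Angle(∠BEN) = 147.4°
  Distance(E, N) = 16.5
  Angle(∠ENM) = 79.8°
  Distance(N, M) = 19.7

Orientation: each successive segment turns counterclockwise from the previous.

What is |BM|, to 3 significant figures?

26.0

∠BEN = 147.4° gives EN at 20.0° from the x-axis; with |EN| = 16.5, N = (-1.19, 7.87). ∠ENM = 79.8° gives NM at 120° from the x-axis; with |NM| = 19.7, M = (-11.1, 24.9). Then |BM| = |M − B| = 26.0.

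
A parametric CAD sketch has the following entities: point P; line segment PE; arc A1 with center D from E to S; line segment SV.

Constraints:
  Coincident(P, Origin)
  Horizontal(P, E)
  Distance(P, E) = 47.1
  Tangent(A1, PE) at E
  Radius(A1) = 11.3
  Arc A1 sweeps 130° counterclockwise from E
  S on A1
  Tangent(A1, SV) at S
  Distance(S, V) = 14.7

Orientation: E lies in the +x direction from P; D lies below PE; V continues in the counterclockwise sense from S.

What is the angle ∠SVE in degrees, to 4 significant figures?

38.48°

P is at the origin; P and E share the same y with |PE| = 47.1 and E on the +x side, so E = (47.10, 0.000). The tangent condition forces DE to be normal to PE, so D = E + (0, -11.3) = (47.10, -11.30). On A1, E sits at bearing 90° from D; a 130° counterclockwise sweep puts S at bearing 220°, so S = D + 11.3·(cos 220°, sin 220°) = (38.44, -18.56). A1 meets SV tangentially, so DS is at right angles to SV, so SV runs along (−sin 220°, cos 220°); with |SV| = 14.7, V = (47.89, -29.82). Then cos ∠SVE = VS·VE / (|VS||VE|), giving 38.48°.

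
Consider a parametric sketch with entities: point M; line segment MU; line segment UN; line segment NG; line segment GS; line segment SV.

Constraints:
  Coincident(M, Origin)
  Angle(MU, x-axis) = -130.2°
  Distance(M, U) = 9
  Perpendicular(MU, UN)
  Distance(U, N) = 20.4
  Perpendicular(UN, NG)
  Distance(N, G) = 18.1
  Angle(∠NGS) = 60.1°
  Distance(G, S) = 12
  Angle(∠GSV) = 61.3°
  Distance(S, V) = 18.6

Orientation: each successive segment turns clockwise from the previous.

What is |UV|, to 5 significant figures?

25.987

M is at the origin; MU runs at -130.2° with length 9.0, so U = (-5.8091, -6.8742). MU is perpendicular to UN, so UN runs at 139.80°; with |UN| = 20.4, N = (-21.391, 6.2932). UN ⟂ NG, so NG runs at 49.800°; with |NG| = 18.1, G = (-9.7078, 20.118). ∠NGS = 60.1° gives GS at -70.100° from the x-axis; with |GS| = 12.0, S = (-5.6232, 8.8344). ∠GSV = 61.3° gives SV at 171.20° from the x-axis; with |SV| = 18.6, V = (-24.004, 11.680). Then |UV| = |V − U| = 25.987.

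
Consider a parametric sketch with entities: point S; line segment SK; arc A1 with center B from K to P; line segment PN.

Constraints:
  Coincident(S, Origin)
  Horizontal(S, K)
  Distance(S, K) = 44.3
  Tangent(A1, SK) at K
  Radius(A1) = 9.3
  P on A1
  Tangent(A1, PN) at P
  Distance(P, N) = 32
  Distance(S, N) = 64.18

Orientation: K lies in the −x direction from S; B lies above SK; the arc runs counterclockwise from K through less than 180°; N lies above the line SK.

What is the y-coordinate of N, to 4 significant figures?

42.40

S is at the origin; S and K share the same y with |SK| = 44.3 and K on the −x side, so K = (-44.30, 0.000). A1 meets SK tangentially, so BK is at right angles to SK, so B = K + (0, 9.3) = (-44.30, 9.300). Since BP ⟂ PN (tangency), |BN| = √(9.3² + 32.0²) = 33.32 regardless of where P sits on A1. So N lies on both circle(S, 64.18) and circle(B, 33.32); the above-SK intersection is N = (-48.18, 42.40). P is the foot of the tangent from N: P = (-35.73, 12.92).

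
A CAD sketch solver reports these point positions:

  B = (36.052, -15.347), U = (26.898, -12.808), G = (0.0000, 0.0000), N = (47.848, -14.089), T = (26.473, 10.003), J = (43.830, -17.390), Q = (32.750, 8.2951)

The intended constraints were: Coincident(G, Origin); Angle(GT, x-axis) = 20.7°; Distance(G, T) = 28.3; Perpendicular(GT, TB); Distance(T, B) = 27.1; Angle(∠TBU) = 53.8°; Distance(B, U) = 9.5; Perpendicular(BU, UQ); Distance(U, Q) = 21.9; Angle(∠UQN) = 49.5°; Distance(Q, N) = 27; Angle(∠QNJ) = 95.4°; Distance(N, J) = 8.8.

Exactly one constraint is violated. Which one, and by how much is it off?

Distance(N, J) = 8.8 — off by 3.60.

G = (0.00, 0.00) ✓; GT at 20.70° ✓; |GT| = 28.30 ✓; ∠(GT, TB) = 90.00° ✓; |TB| = 27.10 ✓; ∠TBU = 53.80° ✓; |BU| = 9.500 ✓; ∠(BU, UQ) = 90.00° ✓; |UQ| = 21.90 ✓; ∠UQN = 49.50° ✓; |QN| = 27.00 ✓; ∠QNJ = 95.41° ✓; |NJ| = 5.200 ✗.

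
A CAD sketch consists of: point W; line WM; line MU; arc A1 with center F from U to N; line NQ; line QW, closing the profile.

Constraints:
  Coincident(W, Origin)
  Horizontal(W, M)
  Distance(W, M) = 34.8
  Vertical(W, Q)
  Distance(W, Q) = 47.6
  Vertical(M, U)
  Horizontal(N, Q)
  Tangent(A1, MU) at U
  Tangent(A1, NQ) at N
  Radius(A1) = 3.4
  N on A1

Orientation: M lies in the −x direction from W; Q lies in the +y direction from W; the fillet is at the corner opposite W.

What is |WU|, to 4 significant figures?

56.26

The virtual corner opposite W is at (-34.80, 47.60). A1 meets MU tangentially, so FU is at right angles to MU and tangency of A1 to NQ means the radius FN is perpendicular to NQ, with radius 3.4, so the center F sits 3.4 in from both sides at F = (-31.40, 44.20). That places the tangent points at U = (-34.80, 44.20) on MU and N = (-31.40, 47.60) on NQ. Then |WU| = |U − W| = 56.26.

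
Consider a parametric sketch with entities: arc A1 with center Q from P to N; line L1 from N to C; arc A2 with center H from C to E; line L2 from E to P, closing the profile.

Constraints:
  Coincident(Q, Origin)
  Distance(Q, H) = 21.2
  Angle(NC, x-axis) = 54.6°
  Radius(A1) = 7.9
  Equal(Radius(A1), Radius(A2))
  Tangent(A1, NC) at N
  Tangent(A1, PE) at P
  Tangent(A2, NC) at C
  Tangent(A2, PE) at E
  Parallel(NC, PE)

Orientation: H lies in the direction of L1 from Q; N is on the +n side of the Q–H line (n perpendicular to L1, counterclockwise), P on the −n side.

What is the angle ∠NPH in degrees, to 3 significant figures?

69.6°

The slot axis is L1's direction at 54.6°, so u = (cos 54.6°, sin 54.6°) = (0.579, 0.815) and n = (−sin 54.6°, cos 54.6°) = (-0.815, 0.579). Q is at the origin and H lies 21.2 along u from Q, so H = 21.2·u = (12.3, 17.3). Tangency of A1 to both parallel lines with radius 7.9 puts N and P at Q ± 7.9·n: N = (-6.44, 4.58), P = (6.44, -4.58). Then cos ∠NPH = PN·PH / (|PN||PH|), giving 69.6°.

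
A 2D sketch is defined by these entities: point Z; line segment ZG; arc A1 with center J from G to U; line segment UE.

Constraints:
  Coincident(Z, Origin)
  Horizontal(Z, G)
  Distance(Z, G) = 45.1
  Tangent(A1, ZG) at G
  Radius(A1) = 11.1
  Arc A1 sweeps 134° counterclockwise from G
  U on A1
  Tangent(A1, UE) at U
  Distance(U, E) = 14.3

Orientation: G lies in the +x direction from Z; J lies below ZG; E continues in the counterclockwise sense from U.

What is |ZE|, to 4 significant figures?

55.32

Z is at the origin; Z and G share the same y with |ZG| = 45.1 and G on the +x side, so G = (45.10, 0.000). The tangent condition forces JG to be normal to ZG, so J = G + (0, -11.1) = (45.10, -11.10). On A1, G sits at bearing 90° from J; a 134° counterclockwise sweep puts U at bearing 224°, so U = J + 11.1·(cos 224°, sin 224°) = (37.12, -18.81). Since A1 is tangent to UE there, JU ⟂ UE, so UE runs along (−sin 224°, cos 224°); with |UE| = 14.3, E = (47.05, -29.10). Then |ZE| = |E − Z| = 55.32.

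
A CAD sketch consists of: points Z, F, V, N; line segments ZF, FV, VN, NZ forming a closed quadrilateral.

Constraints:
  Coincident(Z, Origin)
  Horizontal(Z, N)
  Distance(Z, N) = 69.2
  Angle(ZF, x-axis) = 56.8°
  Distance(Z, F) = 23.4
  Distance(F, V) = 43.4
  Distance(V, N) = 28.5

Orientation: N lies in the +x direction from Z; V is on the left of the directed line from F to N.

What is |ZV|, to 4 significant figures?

61.26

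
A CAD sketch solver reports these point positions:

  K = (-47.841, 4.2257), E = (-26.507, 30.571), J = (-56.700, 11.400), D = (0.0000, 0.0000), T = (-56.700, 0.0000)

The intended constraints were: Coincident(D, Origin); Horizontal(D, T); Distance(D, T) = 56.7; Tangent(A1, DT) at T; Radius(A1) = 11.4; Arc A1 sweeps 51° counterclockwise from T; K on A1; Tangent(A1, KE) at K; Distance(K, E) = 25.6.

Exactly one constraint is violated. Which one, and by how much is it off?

Distance(K, E) = 25.6 — off by 8.30.

D = (0.00, 0.00) ✓; D.y = 0.00, T.y = 0.00 ✓; |DT| = 56.70 ✓; ∠(JT, TD) = 90.00° ✓; |JT| = 11.40 ✓; bearing(J→K) − bearing(J→T) = 51.00° ✓; |JK| = 11.40 ✓; ∠(JK, KE) = 90.00° ✓; |KE| = 33.90 ✗.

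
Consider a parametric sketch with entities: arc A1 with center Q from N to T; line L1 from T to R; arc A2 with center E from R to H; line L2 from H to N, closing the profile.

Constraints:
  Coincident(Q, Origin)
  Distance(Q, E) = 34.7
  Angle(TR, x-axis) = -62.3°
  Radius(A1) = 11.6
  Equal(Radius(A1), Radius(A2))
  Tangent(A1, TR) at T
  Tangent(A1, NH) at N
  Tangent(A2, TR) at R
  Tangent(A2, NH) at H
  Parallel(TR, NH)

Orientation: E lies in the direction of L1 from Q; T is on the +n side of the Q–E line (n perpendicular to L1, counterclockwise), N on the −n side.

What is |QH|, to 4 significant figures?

36.59

The slot axis is L1's direction at -62.3°, so u = (cos -62.3°, sin -62.3°) = (0.4648, -0.8854) and n = (−sin -62.3°, cos -62.3°) = (0.8854, 0.4648). Q is at the origin and E lies 34.7 along u from Q, so E = 34.7·u = (16.13, -30.72). Tangency of A1 to both parallel lines with radius 11.6 puts T and N at Q ± 11.6·n: T = (10.27, 5.392), N = (-10.27, -5.392). Equal radii place R and H the same way about E: R = E + 11.6·n = (26.40, -25.33), H = E − 11.6·n = (5.859, -36.12). Then |QH| = |H − Q| = 36.59.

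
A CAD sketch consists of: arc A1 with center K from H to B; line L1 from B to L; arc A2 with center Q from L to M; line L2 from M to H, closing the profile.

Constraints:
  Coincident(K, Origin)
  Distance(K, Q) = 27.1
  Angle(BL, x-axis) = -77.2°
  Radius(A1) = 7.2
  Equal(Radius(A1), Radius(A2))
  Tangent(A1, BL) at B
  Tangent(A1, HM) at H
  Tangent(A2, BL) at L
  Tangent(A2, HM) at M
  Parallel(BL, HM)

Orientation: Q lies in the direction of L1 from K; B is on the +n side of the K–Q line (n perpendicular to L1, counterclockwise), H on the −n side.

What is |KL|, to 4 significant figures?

28.04

The slot axis is L1's direction at -77.2°, so u = (cos -77.2°, sin -77.2°) = (0.2215, -0.9751) and n = (−sin -77.2°, cos -77.2°) = (0.9751, 0.2215). K is at the origin and Q lies 27.1 along u from K, so Q = 27.1·u = (6.004, -26.43). Tangency of A1 to both parallel lines with radius 7.2 puts B and H at K ± 7.2·n: B = (7.021, 1.595), H = (-7.021, -1.595). Equal radii place L and M the same way about Q: L = Q + 7.2·n = (13.03, -24.83), M = Q − 7.2·n = (-1.017, -28.02). Then |KL| = |L − K| = 28.04.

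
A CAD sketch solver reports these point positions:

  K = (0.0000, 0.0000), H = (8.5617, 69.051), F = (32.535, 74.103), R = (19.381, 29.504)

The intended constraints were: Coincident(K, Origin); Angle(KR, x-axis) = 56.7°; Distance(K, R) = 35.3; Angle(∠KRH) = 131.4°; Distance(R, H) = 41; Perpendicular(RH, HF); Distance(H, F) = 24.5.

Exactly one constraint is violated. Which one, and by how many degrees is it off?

Perpendicular(RH, HF) — off by 3.40°.

K = (0.00, 0.00) ✓; KR at 56.70° ✓; |KR| = 35.30 ✓; ∠KRH = 131.4° ✓; |RH| = 41.00 ✓; ∠(RH, HF) = 93.40° ✗; |HF| = 24.50 ✓.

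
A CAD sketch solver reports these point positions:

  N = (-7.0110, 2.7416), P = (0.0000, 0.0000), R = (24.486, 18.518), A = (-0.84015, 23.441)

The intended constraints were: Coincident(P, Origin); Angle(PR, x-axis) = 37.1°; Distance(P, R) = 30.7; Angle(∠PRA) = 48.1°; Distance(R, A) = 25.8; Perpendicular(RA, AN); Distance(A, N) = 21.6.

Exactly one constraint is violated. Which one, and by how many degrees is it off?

Perpendicular(RA, AN) — off by 5.60°.

P = (0.00, 0.00) ✓; PR at 37.10° ✓; |PR| = 30.70 ✓; ∠PRA = 48.10° ✓; |RA| = 25.80 ✓; ∠(RA, AN) = 84.40° ✗; |AN| = 21.60 ✓.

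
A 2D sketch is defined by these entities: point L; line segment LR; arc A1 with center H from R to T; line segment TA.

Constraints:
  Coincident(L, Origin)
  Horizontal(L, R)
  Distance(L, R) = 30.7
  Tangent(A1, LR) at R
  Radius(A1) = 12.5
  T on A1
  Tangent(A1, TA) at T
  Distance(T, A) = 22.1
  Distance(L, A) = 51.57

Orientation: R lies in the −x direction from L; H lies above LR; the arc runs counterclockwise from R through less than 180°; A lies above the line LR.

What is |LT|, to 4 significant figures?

29.53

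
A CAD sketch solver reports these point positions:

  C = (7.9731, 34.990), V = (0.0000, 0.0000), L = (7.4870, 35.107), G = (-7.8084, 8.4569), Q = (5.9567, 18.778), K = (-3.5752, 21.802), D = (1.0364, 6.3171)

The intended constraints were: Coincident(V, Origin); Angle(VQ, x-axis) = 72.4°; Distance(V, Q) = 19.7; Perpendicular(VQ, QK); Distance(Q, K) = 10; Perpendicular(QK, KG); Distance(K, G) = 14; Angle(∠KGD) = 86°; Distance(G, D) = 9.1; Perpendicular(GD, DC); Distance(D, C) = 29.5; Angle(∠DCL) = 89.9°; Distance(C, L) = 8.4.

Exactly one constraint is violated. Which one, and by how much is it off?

Distance(C, L) = 8.4 — off by 7.90.

V = (0.00, 0.00) ✓; VQ at 72.40° ✓; |VQ| = 19.70 ✓; ∠(VQ, QK) = 90.00° ✓; |QK| = 10.00 ✓; ∠(QK, KG) = 90.00° ✓; |KG| = 14.00 ✓; ∠KGD = 86.00° ✓; |GD| = 9.100 ✓; ∠(GD, DC) = 90.00° ✓; |DC| = 29.50 ✓; ∠DCL = 89.93° ✓; |CL| = 0.5000 ✗.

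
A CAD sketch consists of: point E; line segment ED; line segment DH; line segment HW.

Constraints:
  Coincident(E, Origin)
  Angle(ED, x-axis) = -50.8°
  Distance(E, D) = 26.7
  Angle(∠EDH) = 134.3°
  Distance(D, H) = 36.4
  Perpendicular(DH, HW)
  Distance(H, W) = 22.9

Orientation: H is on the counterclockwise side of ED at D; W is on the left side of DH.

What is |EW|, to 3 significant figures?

55.2

∠EDH = 134.3°, so DH runs at -50.8° + (180° − 134.3°) = -5.10° from the x-axis; with |DH| = 36.4, H = D + 36.4·(cos -5.10°, sin -5.10°) = (53.1, -23.9). The perpendicularity gives HW at right angles to DH; with |HW| = 22.9 on the left of DH, W = H + 22.9·(0.0889, 0.996) = (55.2, -1.12). Then |EW| = |W − E| = 55.2.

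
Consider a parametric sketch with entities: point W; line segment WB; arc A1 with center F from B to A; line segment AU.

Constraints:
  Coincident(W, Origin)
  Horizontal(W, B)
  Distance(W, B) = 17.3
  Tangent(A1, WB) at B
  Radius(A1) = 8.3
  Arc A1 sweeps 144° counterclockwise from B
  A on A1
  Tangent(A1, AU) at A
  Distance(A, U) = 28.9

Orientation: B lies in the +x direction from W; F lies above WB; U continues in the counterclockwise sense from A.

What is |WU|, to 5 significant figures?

32.024

W is at the origin; WB is horizontal with |WB| = 17.3 and B on the +x side, so B = (17.300, 0.0000). A1 meets WB tangentially, so FB is at right angles to WB, so F = B + (0, 8.3) = (17.300, 8.3000). On A1, B sits at bearing -90° from F; a 144° counterclockwise sweep puts A at bearing 54°, so A = F + 8.3·(cos 54°, sin 54°) = (22.179, 15.015). A1 meets AU tangentially, so FA is at right angles to AU, so AU runs along (−sin 54°, cos 54°); with |AU| = 28.9, U = (-1.2020, 32.002). Then |WU| = |U − W| = 32.024.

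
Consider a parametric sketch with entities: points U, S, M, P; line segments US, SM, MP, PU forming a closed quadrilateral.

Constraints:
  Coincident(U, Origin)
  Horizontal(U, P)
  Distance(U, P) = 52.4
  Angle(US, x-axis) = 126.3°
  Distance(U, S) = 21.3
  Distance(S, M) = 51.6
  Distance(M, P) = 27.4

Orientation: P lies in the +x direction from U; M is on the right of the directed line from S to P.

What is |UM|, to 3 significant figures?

31.8

Checks: |SM| = 51.60 ✓; |MP| = 27.40 ✓.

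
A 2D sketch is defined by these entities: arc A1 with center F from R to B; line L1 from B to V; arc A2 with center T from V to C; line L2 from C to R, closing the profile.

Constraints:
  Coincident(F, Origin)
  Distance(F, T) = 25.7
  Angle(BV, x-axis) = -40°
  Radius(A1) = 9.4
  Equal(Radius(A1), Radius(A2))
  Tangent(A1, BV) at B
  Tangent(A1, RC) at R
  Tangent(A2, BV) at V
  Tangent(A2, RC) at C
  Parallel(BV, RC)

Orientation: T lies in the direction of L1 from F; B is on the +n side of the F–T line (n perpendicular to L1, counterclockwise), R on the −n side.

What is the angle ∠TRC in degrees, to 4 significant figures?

20.09°

Tangency of A1 to both parallel lines with radius 9.4 puts B and R at F ± 9.4·n: B = (6.042, 7.201), R = (-6.042, -7.201). Equal radii place V and C the same way about T: V = T + 9.4·n = (25.73, -9.319), C = T − 9.4·n = (13.65, -23.72). Then cos ∠TRC = RT·RC / (|RT||RC|), giving 20.09°.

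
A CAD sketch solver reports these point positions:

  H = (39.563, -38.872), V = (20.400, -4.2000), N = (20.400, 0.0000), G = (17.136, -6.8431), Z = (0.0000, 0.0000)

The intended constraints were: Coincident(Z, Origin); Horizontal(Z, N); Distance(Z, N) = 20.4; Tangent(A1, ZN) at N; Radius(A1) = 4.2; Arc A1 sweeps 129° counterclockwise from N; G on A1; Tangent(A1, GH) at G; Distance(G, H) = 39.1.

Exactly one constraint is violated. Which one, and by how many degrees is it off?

Tangent(A1, GH) at G — off by 4.00°.

Z = (0.00, 0.00) ✓; Z.y = 0.00, N.y = 0.00 ✓; |ZN| = 20.40 ✓; ∠(VN, NZ) = 90.00° ✓; |VN| = 4.200 ✓; bearing(V→G) − bearing(V→N) = 129.0° ✓; |VG| = 4.200 ✓; ∠(VG, GH) = 94.00° ✗; |GH| = 39.10 ✓.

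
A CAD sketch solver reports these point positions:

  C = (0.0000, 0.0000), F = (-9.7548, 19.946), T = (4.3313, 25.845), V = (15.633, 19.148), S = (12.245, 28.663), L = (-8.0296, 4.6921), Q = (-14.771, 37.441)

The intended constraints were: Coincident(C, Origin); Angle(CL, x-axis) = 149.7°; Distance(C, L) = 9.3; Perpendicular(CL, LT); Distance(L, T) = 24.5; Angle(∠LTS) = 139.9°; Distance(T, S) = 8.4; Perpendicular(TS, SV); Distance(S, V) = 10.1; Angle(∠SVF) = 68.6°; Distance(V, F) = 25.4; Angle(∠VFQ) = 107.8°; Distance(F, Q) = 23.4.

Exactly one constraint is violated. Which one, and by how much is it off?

Distance(F, Q) = 23.4 — off by 5.20.

C = (0.00, 0.00) ✓; CL at 149.7° ✓; |CL| = 9.300 ✓; ∠(CL, LT) = 90.00° ✓; |LT| = 24.50 ✓; ∠LTS = 139.9° ✓; |TS| = 8.400 ✓; ∠(TS, SV) = 90.00° ✓; |SV| = 10.10 ✓; ∠SVF = 68.60° ✓; |VF| = 25.40 ✓; ∠VFQ = 107.8° ✓; |FQ| = 18.20 ✗.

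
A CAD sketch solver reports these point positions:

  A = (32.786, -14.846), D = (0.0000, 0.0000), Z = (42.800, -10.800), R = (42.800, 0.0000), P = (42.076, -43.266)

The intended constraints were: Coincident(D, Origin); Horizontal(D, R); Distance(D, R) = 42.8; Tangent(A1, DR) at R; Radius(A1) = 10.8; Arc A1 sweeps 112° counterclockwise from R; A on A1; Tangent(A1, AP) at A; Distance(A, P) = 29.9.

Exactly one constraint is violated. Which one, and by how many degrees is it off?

Tangent(A1, AP) at A — off by 3.90°.

D = (0.00, 0.00) ✓; D.y = 0.00, R.y = 0.00 ✓; |DR| = 42.80 ✓; ∠(ZR, RD) = 90.00° ✓; |ZR| = 10.80 ✓; bearing(Z→A) − bearing(Z→R) = 112.0° ✓; |ZA| = 10.80 ✓; ∠(ZA, AP) = 93.90° ✗; |AP| = 29.90 ✓.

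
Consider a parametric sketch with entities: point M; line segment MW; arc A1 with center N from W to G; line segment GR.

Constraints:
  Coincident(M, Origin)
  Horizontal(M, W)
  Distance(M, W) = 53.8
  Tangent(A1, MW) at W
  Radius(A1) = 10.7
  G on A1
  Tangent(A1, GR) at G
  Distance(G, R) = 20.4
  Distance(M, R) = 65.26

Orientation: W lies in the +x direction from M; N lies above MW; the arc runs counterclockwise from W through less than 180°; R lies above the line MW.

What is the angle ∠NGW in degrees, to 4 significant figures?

33.81°

M is at the origin; MW is horizontal with |MW| = 53.8 and W on the +x side, so W = (53.80, 0.000). Since A1 is tangent to MW there, NW ⟂ MW, so N = W + (0, 10.7) = (53.80, 10.70). Since NG ⟂ GR (tangency), |NR| = √(10.7² + 20.4²) = 23.04 regardless of where G sits on A1. So R lies on both circle(M, 65.26) and circle(N, 23.04); the above-MW intersection is R = (55.92, 33.64). G is the foot of the tangent from R: G = (63.69, 14.78).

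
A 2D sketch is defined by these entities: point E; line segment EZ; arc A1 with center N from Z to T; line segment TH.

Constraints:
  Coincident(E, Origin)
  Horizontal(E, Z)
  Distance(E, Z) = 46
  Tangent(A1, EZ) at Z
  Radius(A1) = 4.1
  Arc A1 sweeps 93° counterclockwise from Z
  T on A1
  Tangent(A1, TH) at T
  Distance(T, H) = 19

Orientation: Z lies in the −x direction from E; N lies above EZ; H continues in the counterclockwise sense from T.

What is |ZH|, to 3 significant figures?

23.5

On A1, Z sits at bearing -90° from N; a 93° counterclockwise sweep puts T at bearing 3°, so T = N + 4.1·(cos 3°, sin 3°) = (-41.9, 4.31). Tangency of A1 to TH means the radius NT is perpendicular to TH, so TH runs along (−sin 3°, cos 3°); with |TH| = 19.0, H = (-42.9, 23.3). Then |ZH| = |H − Z| = 23.5.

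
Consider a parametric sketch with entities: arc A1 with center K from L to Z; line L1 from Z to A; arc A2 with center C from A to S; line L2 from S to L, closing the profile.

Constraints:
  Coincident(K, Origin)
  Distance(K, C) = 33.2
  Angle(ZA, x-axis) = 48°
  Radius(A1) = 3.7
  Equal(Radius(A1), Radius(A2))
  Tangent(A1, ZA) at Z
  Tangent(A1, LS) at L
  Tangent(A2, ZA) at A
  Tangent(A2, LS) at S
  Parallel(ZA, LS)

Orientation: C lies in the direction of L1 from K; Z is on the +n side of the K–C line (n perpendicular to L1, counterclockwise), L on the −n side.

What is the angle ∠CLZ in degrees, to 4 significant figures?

83.64°

The slot axis is L1's direction at 48.0°, so u = (cos 48.0°, sin 48.0°) = (0.6691, 0.7431) and n = (−sin 48.0°, cos 48.0°) = (-0.7431, 0.6691). K is at the origin and C lies 33.2 along u from K, so C = 33.2·u = (22.22, 24.67). Tangency of A1 to both parallel lines with radius 3.7 puts Z and L at K ± 3.7·n: Z = (-2.750, 2.476), L = (2.750, -2.476). Then cos ∠CLZ = LC·LZ / (|LC||LZ|), giving 83.64°.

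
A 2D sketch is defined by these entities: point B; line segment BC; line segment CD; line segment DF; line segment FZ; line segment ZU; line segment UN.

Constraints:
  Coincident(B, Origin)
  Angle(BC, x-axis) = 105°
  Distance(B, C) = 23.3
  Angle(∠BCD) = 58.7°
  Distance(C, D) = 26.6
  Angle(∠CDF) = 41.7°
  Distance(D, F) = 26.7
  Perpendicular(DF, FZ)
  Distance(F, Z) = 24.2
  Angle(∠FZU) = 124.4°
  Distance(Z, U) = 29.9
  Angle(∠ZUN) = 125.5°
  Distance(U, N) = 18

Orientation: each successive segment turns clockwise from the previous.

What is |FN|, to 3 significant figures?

54.3

B is at the origin; BC runs at 105.0° with length 23.3, so C = (-6.03, 22.5). ∠BCD = 58.7° gives CD at -16.3° from the x-axis; with |CD| = 26.6, D = (19.5, 15.0). ∠CDF = 41.7° gives DF at -155° from the x-axis; with |DF| = 26.7, F = (-4.62, 3.59). The perpendicularity gives FZ at right angles to DF, so FZ runs at 115°; with |FZ| = 24.2, Z = (-15.0, 25.4). ∠FZU = 124.4° gives ZU at 59.8° from the x-axis; with |ZU| = 29.9, U = (0.0414, 51.3). ∠ZUN = 125.5° gives UN at 5.30° from the x-axis; with |UN| = 18.0, N = (18.0, 53.0). Then |FN| = |N − F| = 54.3.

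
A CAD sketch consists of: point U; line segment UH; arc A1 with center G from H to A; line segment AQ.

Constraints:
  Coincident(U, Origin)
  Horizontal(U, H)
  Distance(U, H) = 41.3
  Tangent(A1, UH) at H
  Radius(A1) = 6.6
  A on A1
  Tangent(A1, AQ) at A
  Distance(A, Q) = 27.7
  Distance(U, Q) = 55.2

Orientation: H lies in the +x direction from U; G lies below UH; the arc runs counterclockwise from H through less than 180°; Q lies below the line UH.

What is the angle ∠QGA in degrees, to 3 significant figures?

76.6°

U is at the origin; U and H share the same y with |UH| = 41.3 and H on the +x side, so H = (41.3, 0.00). Since A1 is tangent to UH there, GH ⟂ UH, so G = H + (0, -6.6) = (41.3, -6.60). Since GA ⟂ AQ (tangency), |GQ| = √(6.6² + 27.7²) = 28.5 regardless of where A sits on A1. So Q lies on both circle(U, 55.2) and circle(G, 28.5); the below-UH intersection is Q = (42.6, -35.0). A is the foot of the tangent from Q: A = (35.0, -8.43).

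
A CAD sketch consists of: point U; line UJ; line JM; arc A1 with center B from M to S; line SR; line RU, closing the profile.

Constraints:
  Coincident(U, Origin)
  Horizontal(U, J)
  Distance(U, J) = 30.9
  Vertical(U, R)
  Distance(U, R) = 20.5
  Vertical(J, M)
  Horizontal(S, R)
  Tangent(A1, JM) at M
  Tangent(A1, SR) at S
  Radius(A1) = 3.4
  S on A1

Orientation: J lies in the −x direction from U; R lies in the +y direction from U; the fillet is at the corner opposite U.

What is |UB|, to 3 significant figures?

32.4

U is at the origin; U and J share the same y with |UJ| = 30.9 and J on the −x side, so J = (-30.9, 0.00). U and R share the same x with |UR| = 20.5 and R on the +y side, so R = (0.00, 20.5). The virtual corner opposite U is at (-30.9, 20.5). The tangent condition forces BM to be normal to JM and tangency of A1 to SR means the radius BS is perpendicular to SR, with radius 3.4, so the center B sits 3.4 in from both sides at B = (-27.5, 17.1). Then |UB| = |B − U| = 32.4.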